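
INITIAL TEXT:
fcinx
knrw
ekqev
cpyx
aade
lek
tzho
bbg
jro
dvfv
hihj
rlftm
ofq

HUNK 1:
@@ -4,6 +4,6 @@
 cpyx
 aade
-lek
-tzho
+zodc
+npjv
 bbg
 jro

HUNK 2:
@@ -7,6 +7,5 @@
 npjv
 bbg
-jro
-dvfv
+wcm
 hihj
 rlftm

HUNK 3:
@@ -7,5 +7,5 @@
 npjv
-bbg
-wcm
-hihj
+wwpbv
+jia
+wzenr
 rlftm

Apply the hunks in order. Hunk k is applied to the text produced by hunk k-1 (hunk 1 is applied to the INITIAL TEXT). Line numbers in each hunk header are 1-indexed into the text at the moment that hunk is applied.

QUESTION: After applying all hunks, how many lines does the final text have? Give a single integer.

Hunk 1: at line 4 remove [lek,tzho] add [zodc,npjv] -> 13 lines: fcinx knrw ekqev cpyx aade zodc npjv bbg jro dvfv hihj rlftm ofq
Hunk 2: at line 7 remove [jro,dvfv] add [wcm] -> 12 lines: fcinx knrw ekqev cpyx aade zodc npjv bbg wcm hihj rlftm ofq
Hunk 3: at line 7 remove [bbg,wcm,hihj] add [wwpbv,jia,wzenr] -> 12 lines: fcinx knrw ekqev cpyx aade zodc npjv wwpbv jia wzenr rlftm ofq
Final line count: 12

Answer: 12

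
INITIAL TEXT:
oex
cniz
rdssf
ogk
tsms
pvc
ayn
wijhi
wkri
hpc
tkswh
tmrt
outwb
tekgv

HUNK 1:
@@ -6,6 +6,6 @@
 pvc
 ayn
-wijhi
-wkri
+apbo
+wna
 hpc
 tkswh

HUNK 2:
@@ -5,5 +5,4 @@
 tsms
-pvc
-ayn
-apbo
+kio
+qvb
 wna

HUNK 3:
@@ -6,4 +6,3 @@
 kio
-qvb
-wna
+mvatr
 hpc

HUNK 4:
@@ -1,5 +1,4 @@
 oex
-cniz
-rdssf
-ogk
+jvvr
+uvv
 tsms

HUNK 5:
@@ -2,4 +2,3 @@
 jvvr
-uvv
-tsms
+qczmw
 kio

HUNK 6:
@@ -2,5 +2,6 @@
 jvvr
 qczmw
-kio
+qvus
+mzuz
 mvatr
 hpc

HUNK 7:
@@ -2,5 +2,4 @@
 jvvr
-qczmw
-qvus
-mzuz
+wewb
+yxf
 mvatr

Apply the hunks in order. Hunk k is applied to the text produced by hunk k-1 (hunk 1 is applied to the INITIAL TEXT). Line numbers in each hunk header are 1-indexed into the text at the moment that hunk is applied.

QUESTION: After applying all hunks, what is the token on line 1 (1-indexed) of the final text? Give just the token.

Answer: oex

Derivation:
Hunk 1: at line 6 remove [wijhi,wkri] add [apbo,wna] -> 14 lines: oex cniz rdssf ogk tsms pvc ayn apbo wna hpc tkswh tmrt outwb tekgv
Hunk 2: at line 5 remove [pvc,ayn,apbo] add [kio,qvb] -> 13 lines: oex cniz rdssf ogk tsms kio qvb wna hpc tkswh tmrt outwb tekgv
Hunk 3: at line 6 remove [qvb,wna] add [mvatr] -> 12 lines: oex cniz rdssf ogk tsms kio mvatr hpc tkswh tmrt outwb tekgv
Hunk 4: at line 1 remove [cniz,rdssf,ogk] add [jvvr,uvv] -> 11 lines: oex jvvr uvv tsms kio mvatr hpc tkswh tmrt outwb tekgv
Hunk 5: at line 2 remove [uvv,tsms] add [qczmw] -> 10 lines: oex jvvr qczmw kio mvatr hpc tkswh tmrt outwb tekgv
Hunk 6: at line 2 remove [kio] add [qvus,mzuz] -> 11 lines: oex jvvr qczmw qvus mzuz mvatr hpc tkswh tmrt outwb tekgv
Hunk 7: at line 2 remove [qczmw,qvus,mzuz] add [wewb,yxf] -> 10 lines: oex jvvr wewb yxf mvatr hpc tkswh tmrt outwb tekgv
Final line 1: oex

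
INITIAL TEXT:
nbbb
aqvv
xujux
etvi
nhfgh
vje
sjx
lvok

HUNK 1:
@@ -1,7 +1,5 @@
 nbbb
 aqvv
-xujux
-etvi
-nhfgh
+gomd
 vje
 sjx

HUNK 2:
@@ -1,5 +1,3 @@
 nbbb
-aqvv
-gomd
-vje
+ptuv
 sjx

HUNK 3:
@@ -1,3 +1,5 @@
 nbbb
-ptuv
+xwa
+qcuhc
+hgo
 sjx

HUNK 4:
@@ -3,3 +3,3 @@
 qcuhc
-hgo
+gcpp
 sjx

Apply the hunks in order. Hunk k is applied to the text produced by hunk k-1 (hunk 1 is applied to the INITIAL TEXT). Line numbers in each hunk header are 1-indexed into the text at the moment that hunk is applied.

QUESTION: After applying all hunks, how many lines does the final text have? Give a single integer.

Hunk 1: at line 1 remove [xujux,etvi,nhfgh] add [gomd] -> 6 lines: nbbb aqvv gomd vje sjx lvok
Hunk 2: at line 1 remove [aqvv,gomd,vje] add [ptuv] -> 4 lines: nbbb ptuv sjx lvok
Hunk 3: at line 1 remove [ptuv] add [xwa,qcuhc,hgo] -> 6 lines: nbbb xwa qcuhc hgo sjx lvok
Hunk 4: at line 3 remove [hgo] add [gcpp] -> 6 lines: nbbb xwa qcuhc gcpp sjx lvok
Final line count: 6

Answer: 6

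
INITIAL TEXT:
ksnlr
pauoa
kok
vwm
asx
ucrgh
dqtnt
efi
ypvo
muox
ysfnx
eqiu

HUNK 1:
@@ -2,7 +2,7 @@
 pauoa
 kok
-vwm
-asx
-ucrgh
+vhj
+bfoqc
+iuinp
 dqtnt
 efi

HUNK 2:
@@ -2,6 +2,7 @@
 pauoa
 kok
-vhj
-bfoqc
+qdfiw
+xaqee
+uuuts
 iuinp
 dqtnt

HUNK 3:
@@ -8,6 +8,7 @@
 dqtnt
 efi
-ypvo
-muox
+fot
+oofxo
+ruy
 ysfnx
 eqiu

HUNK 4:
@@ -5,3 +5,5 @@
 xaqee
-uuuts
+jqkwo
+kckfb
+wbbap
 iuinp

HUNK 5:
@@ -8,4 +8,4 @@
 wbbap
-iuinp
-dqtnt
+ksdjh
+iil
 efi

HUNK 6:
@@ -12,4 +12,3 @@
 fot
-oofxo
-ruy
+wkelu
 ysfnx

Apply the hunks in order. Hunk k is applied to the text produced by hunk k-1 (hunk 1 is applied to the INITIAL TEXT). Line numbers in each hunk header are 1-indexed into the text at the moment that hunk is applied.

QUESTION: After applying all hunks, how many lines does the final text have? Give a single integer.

Hunk 1: at line 2 remove [vwm,asx,ucrgh] add [vhj,bfoqc,iuinp] -> 12 lines: ksnlr pauoa kok vhj bfoqc iuinp dqtnt efi ypvo muox ysfnx eqiu
Hunk 2: at line 2 remove [vhj,bfoqc] add [qdfiw,xaqee,uuuts] -> 13 lines: ksnlr pauoa kok qdfiw xaqee uuuts iuinp dqtnt efi ypvo muox ysfnx eqiu
Hunk 3: at line 8 remove [ypvo,muox] add [fot,oofxo,ruy] -> 14 lines: ksnlr pauoa kok qdfiw xaqee uuuts iuinp dqtnt efi fot oofxo ruy ysfnx eqiu
Hunk 4: at line 5 remove [uuuts] add [jqkwo,kckfb,wbbap] -> 16 lines: ksnlr pauoa kok qdfiw xaqee jqkwo kckfb wbbap iuinp dqtnt efi fot oofxo ruy ysfnx eqiu
Hunk 5: at line 8 remove [iuinp,dqtnt] add [ksdjh,iil] -> 16 lines: ksnlr pauoa kok qdfiw xaqee jqkwo kckfb wbbap ksdjh iil efi fot oofxo ruy ysfnx eqiu
Hunk 6: at line 12 remove [oofxo,ruy] add [wkelu] -> 15 lines: ksnlr pauoa kok qdfiw xaqee jqkwo kckfb wbbap ksdjh iil efi fot wkelu ysfnx eqiu
Final line count: 15

Answer: 15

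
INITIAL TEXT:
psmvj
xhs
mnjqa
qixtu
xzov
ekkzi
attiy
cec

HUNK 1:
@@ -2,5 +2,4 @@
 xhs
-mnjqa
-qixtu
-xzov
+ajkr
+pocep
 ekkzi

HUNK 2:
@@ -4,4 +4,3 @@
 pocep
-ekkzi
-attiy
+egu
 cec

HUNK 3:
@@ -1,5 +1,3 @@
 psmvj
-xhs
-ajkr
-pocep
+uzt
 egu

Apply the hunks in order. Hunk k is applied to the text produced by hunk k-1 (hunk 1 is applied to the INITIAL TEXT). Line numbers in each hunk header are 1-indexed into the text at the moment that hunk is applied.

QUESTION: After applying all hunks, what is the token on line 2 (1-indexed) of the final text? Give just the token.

Hunk 1: at line 2 remove [mnjqa,qixtu,xzov] add [ajkr,pocep] -> 7 lines: psmvj xhs ajkr pocep ekkzi attiy cec
Hunk 2: at line 4 remove [ekkzi,attiy] add [egu] -> 6 lines: psmvj xhs ajkr pocep egu cec
Hunk 3: at line 1 remove [xhs,ajkr,pocep] add [uzt] -> 4 lines: psmvj uzt egu cec
Final line 2: uzt

Answer: uzt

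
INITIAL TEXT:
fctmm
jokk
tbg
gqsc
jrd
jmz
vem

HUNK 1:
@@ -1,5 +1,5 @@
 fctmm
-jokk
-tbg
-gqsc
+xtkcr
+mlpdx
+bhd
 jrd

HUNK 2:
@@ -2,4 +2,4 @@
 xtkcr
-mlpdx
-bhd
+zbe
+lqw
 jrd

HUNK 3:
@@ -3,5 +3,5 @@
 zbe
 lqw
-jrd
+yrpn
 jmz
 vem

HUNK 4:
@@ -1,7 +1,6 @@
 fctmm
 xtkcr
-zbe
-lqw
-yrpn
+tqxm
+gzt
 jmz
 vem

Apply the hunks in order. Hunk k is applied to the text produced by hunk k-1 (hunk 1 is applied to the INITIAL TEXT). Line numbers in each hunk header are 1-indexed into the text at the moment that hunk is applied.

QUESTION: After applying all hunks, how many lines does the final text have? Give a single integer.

Hunk 1: at line 1 remove [jokk,tbg,gqsc] add [xtkcr,mlpdx,bhd] -> 7 lines: fctmm xtkcr mlpdx bhd jrd jmz vem
Hunk 2: at line 2 remove [mlpdx,bhd] add [zbe,lqw] -> 7 lines: fctmm xtkcr zbe lqw jrd jmz vem
Hunk 3: at line 3 remove [jrd] add [yrpn] -> 7 lines: fctmm xtkcr zbe lqw yrpn jmz vem
Hunk 4: at line 1 remove [zbe,lqw,yrpn] add [tqxm,gzt] -> 6 lines: fctmm xtkcr tqxm gzt jmz vem
Final line count: 6

Answer: 6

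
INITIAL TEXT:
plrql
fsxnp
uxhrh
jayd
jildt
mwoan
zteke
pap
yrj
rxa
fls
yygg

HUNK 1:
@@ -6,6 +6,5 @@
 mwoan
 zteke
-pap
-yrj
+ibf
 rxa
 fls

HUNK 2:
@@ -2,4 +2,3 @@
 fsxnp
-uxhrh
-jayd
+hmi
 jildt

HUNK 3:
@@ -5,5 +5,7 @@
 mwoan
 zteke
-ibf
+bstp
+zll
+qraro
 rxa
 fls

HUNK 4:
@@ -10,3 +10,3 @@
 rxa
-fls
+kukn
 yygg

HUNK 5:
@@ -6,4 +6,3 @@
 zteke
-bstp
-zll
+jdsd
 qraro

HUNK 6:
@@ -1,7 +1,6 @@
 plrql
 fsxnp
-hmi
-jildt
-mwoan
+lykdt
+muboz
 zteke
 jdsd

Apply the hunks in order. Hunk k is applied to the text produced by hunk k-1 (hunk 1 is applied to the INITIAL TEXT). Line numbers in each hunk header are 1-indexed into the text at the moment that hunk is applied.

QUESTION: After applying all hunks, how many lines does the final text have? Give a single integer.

Answer: 10

Derivation:
Hunk 1: at line 6 remove [pap,yrj] add [ibf] -> 11 lines: plrql fsxnp uxhrh jayd jildt mwoan zteke ibf rxa fls yygg
Hunk 2: at line 2 remove [uxhrh,jayd] add [hmi] -> 10 lines: plrql fsxnp hmi jildt mwoan zteke ibf rxa fls yygg
Hunk 3: at line 5 remove [ibf] add [bstp,zll,qraro] -> 12 lines: plrql fsxnp hmi jildt mwoan zteke bstp zll qraro rxa fls yygg
Hunk 4: at line 10 remove [fls] add [kukn] -> 12 lines: plrql fsxnp hmi jildt mwoan zteke bstp zll qraro rxa kukn yygg
Hunk 5: at line 6 remove [bstp,zll] add [jdsd] -> 11 lines: plrql fsxnp hmi jildt mwoan zteke jdsd qraro rxa kukn yygg
Hunk 6: at line 1 remove [hmi,jildt,mwoan] add [lykdt,muboz] -> 10 lines: plrql fsxnp lykdt muboz zteke jdsd qraro rxa kukn yygg
Final line count: 10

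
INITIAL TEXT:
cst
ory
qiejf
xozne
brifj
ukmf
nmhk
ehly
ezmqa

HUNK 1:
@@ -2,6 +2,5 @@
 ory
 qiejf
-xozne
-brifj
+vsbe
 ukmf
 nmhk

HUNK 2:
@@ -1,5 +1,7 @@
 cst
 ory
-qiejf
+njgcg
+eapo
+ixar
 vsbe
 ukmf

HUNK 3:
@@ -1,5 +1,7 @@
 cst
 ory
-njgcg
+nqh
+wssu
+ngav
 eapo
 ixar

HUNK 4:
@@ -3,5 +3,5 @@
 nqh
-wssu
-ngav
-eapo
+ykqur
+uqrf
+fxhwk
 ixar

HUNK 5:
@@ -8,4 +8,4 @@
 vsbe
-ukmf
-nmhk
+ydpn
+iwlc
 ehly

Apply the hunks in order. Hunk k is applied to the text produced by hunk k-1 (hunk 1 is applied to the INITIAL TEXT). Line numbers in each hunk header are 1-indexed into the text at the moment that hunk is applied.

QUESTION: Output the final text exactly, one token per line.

Answer: cst
ory
nqh
ykqur
uqrf
fxhwk
ixar
vsbe
ydpn
iwlc
ehly
ezmqa

Derivation:
Hunk 1: at line 2 remove [xozne,brifj] add [vsbe] -> 8 lines: cst ory qiejf vsbe ukmf nmhk ehly ezmqa
Hunk 2: at line 1 remove [qiejf] add [njgcg,eapo,ixar] -> 10 lines: cst ory njgcg eapo ixar vsbe ukmf nmhk ehly ezmqa
Hunk 3: at line 1 remove [njgcg] add [nqh,wssu,ngav] -> 12 lines: cst ory nqh wssu ngav eapo ixar vsbe ukmf nmhk ehly ezmqa
Hunk 4: at line 3 remove [wssu,ngav,eapo] add [ykqur,uqrf,fxhwk] -> 12 lines: cst ory nqh ykqur uqrf fxhwk ixar vsbe ukmf nmhk ehly ezmqa
Hunk 5: at line 8 remove [ukmf,nmhk] add [ydpn,iwlc] -> 12 lines: cst ory nqh ykqur uqrf fxhwk ixar vsbe ydpn iwlc ehly ezmqa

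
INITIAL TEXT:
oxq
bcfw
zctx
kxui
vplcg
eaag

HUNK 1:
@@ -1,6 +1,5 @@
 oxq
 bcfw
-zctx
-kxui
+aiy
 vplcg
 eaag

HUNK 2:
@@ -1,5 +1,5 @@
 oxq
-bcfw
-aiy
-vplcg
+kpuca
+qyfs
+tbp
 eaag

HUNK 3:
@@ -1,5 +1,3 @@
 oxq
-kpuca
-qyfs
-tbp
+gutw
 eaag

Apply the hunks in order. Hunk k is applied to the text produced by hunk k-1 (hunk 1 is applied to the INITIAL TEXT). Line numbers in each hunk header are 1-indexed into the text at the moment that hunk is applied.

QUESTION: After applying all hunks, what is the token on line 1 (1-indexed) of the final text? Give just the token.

Hunk 1: at line 1 remove [zctx,kxui] add [aiy] -> 5 lines: oxq bcfw aiy vplcg eaag
Hunk 2: at line 1 remove [bcfw,aiy,vplcg] add [kpuca,qyfs,tbp] -> 5 lines: oxq kpuca qyfs tbp eaag
Hunk 3: at line 1 remove [kpuca,qyfs,tbp] add [gutw] -> 3 lines: oxq gutw eaag
Final line 1: oxq

Answer: oxq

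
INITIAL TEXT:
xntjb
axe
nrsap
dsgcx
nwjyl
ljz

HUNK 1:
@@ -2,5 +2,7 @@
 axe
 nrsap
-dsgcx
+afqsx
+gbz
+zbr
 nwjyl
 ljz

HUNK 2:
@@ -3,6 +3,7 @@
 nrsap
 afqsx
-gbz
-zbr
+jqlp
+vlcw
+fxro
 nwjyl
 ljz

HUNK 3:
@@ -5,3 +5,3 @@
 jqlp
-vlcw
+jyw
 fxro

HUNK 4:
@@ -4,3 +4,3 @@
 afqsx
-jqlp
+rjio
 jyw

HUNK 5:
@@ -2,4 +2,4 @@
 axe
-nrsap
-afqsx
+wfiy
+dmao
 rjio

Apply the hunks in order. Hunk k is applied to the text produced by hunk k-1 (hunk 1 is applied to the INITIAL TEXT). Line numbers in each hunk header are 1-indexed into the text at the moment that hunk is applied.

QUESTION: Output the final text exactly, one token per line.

Answer: xntjb
axe
wfiy
dmao
rjio
jyw
fxro
nwjyl
ljz

Derivation:
Hunk 1: at line 2 remove [dsgcx] add [afqsx,gbz,zbr] -> 8 lines: xntjb axe nrsap afqsx gbz zbr nwjyl ljz
Hunk 2: at line 3 remove [gbz,zbr] add [jqlp,vlcw,fxro] -> 9 lines: xntjb axe nrsap afqsx jqlp vlcw fxro nwjyl ljz
Hunk 3: at line 5 remove [vlcw] add [jyw] -> 9 lines: xntjb axe nrsap afqsx jqlp jyw fxro nwjyl ljz
Hunk 4: at line 4 remove [jqlp] add [rjio] -> 9 lines: xntjb axe nrsap afqsx rjio jyw fxro nwjyl ljz
Hunk 5: at line 2 remove [nrsap,afqsx] add [wfiy,dmao] -> 9 lines: xntjb axe wfiy dmao rjio jyw fxro nwjyl ljz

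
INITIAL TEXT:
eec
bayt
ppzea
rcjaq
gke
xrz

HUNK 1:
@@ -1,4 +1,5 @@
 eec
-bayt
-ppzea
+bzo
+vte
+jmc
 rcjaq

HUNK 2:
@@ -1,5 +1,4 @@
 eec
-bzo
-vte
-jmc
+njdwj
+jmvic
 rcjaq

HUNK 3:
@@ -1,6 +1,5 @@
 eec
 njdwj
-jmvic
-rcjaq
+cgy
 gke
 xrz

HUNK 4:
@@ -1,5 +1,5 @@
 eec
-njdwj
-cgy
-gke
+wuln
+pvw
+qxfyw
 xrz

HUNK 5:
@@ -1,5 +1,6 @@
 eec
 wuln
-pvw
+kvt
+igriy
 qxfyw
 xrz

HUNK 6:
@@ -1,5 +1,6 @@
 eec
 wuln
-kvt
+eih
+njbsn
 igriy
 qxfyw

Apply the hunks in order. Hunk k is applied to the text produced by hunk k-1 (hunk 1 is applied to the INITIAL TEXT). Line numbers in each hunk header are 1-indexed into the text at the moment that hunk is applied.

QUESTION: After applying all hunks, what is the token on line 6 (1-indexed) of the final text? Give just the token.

Answer: qxfyw

Derivation:
Hunk 1: at line 1 remove [bayt,ppzea] add [bzo,vte,jmc] -> 7 lines: eec bzo vte jmc rcjaq gke xrz
Hunk 2: at line 1 remove [bzo,vte,jmc] add [njdwj,jmvic] -> 6 lines: eec njdwj jmvic rcjaq gke xrz
Hunk 3: at line 1 remove [jmvic,rcjaq] add [cgy] -> 5 lines: eec njdwj cgy gke xrz
Hunk 4: at line 1 remove [njdwj,cgy,gke] add [wuln,pvw,qxfyw] -> 5 lines: eec wuln pvw qxfyw xrz
Hunk 5: at line 1 remove [pvw] add [kvt,igriy] -> 6 lines: eec wuln kvt igriy qxfyw xrz
Hunk 6: at line 1 remove [kvt] add [eih,njbsn] -> 7 lines: eec wuln eih njbsn igriy qxfyw xrz
Final line 6: qxfyw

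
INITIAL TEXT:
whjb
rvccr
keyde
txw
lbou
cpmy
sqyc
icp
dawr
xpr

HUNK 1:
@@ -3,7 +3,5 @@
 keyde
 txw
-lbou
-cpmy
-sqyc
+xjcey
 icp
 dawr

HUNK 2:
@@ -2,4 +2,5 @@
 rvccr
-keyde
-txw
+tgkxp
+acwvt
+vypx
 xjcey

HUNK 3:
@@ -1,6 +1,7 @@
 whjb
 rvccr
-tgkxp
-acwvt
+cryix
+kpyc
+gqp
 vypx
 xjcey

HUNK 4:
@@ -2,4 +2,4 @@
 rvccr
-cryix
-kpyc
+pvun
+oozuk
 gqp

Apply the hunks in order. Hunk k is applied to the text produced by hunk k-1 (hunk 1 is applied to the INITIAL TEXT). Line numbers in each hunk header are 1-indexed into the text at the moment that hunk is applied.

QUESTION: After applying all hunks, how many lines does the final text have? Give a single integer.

Hunk 1: at line 3 remove [lbou,cpmy,sqyc] add [xjcey] -> 8 lines: whjb rvccr keyde txw xjcey icp dawr xpr
Hunk 2: at line 2 remove [keyde,txw] add [tgkxp,acwvt,vypx] -> 9 lines: whjb rvccr tgkxp acwvt vypx xjcey icp dawr xpr
Hunk 3: at line 1 remove [tgkxp,acwvt] add [cryix,kpyc,gqp] -> 10 lines: whjb rvccr cryix kpyc gqp vypx xjcey icp dawr xpr
Hunk 4: at line 2 remove [cryix,kpyc] add [pvun,oozuk] -> 10 lines: whjb rvccr pvun oozuk gqp vypx xjcey icp dawr xpr
Final line count: 10

Answer: 10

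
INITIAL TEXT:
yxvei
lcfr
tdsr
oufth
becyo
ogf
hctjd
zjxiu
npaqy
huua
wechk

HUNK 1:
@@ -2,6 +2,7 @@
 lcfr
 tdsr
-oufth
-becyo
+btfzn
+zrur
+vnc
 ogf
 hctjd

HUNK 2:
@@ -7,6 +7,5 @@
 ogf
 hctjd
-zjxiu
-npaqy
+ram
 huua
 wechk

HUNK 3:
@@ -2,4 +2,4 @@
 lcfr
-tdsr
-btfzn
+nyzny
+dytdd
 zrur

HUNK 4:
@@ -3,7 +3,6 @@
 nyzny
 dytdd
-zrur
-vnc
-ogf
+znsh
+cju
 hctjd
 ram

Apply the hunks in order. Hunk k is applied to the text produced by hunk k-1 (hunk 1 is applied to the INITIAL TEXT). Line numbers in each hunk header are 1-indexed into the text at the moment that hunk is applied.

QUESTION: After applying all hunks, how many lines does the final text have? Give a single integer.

Answer: 10

Derivation:
Hunk 1: at line 2 remove [oufth,becyo] add [btfzn,zrur,vnc] -> 12 lines: yxvei lcfr tdsr btfzn zrur vnc ogf hctjd zjxiu npaqy huua wechk
Hunk 2: at line 7 remove [zjxiu,npaqy] add [ram] -> 11 lines: yxvei lcfr tdsr btfzn zrur vnc ogf hctjd ram huua wechk
Hunk 3: at line 2 remove [tdsr,btfzn] add [nyzny,dytdd] -> 11 lines: yxvei lcfr nyzny dytdd zrur vnc ogf hctjd ram huua wechk
Hunk 4: at line 3 remove [zrur,vnc,ogf] add [znsh,cju] -> 10 lines: yxvei lcfr nyzny dytdd znsh cju hctjd ram huua wechk
Final line count: 10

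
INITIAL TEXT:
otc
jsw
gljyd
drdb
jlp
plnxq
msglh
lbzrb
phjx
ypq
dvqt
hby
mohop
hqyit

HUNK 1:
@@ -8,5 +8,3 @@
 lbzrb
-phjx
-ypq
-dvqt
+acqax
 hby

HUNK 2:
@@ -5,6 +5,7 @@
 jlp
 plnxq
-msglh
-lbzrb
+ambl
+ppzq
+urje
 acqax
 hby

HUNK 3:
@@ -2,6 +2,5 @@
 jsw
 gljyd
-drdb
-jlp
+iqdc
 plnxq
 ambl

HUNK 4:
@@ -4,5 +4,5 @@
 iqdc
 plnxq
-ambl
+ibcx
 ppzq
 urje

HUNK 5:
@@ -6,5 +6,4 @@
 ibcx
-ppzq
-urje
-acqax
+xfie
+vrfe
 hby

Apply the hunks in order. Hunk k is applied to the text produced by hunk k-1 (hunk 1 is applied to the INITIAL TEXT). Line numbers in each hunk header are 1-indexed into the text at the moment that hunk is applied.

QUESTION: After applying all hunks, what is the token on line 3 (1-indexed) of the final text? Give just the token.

Hunk 1: at line 8 remove [phjx,ypq,dvqt] add [acqax] -> 12 lines: otc jsw gljyd drdb jlp plnxq msglh lbzrb acqax hby mohop hqyit
Hunk 2: at line 5 remove [msglh,lbzrb] add [ambl,ppzq,urje] -> 13 lines: otc jsw gljyd drdb jlp plnxq ambl ppzq urje acqax hby mohop hqyit
Hunk 3: at line 2 remove [drdb,jlp] add [iqdc] -> 12 lines: otc jsw gljyd iqdc plnxq ambl ppzq urje acqax hby mohop hqyit
Hunk 4: at line 4 remove [ambl] add [ibcx] -> 12 lines: otc jsw gljyd iqdc plnxq ibcx ppzq urje acqax hby mohop hqyit
Hunk 5: at line 6 remove [ppzq,urje,acqax] add [xfie,vrfe] -> 11 lines: otc jsw gljyd iqdc plnxq ibcx xfie vrfe hby mohop hqyit
Final line 3: gljyd

Answer: gljyd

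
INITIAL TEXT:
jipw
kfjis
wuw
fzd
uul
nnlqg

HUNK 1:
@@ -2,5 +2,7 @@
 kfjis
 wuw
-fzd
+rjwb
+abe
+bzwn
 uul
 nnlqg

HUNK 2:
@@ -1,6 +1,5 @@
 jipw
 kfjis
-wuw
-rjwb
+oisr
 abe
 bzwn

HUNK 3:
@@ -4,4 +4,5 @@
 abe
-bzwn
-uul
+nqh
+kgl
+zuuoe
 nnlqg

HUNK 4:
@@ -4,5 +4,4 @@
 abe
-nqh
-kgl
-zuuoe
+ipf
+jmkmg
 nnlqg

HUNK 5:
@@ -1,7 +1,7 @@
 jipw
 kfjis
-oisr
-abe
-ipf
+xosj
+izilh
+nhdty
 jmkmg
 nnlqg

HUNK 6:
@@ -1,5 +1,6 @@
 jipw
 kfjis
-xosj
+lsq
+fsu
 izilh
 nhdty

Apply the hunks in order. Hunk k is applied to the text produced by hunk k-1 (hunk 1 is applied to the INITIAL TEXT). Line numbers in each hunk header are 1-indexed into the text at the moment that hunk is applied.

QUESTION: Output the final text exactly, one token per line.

Hunk 1: at line 2 remove [fzd] add [rjwb,abe,bzwn] -> 8 lines: jipw kfjis wuw rjwb abe bzwn uul nnlqg
Hunk 2: at line 1 remove [wuw,rjwb] add [oisr] -> 7 lines: jipw kfjis oisr abe bzwn uul nnlqg
Hunk 3: at line 4 remove [bzwn,uul] add [nqh,kgl,zuuoe] -> 8 lines: jipw kfjis oisr abe nqh kgl zuuoe nnlqg
Hunk 4: at line 4 remove [nqh,kgl,zuuoe] add [ipf,jmkmg] -> 7 lines: jipw kfjis oisr abe ipf jmkmg nnlqg
Hunk 5: at line 1 remove [oisr,abe,ipf] add [xosj,izilh,nhdty] -> 7 lines: jipw kfjis xosj izilh nhdty jmkmg nnlqg
Hunk 6: at line 1 remove [xosj] add [lsq,fsu] -> 8 lines: jipw kfjis lsq fsu izilh nhdty jmkmg nnlqg

Answer: jipw
kfjis
lsq
fsu
izilh
nhdty
jmkmg
nnlqg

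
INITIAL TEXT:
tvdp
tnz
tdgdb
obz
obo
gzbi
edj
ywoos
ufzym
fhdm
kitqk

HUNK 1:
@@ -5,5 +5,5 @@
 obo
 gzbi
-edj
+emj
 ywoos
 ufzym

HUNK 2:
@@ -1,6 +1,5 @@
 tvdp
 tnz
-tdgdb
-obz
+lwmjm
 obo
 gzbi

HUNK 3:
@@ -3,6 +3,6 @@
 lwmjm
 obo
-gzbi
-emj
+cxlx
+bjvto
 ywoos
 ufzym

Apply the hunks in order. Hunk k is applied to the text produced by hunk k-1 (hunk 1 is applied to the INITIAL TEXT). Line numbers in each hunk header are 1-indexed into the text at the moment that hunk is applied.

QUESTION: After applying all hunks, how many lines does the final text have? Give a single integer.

Hunk 1: at line 5 remove [edj] add [emj] -> 11 lines: tvdp tnz tdgdb obz obo gzbi emj ywoos ufzym fhdm kitqk
Hunk 2: at line 1 remove [tdgdb,obz] add [lwmjm] -> 10 lines: tvdp tnz lwmjm obo gzbi emj ywoos ufzym fhdm kitqk
Hunk 3: at line 3 remove [gzbi,emj] add [cxlx,bjvto] -> 10 lines: tvdp tnz lwmjm obo cxlx bjvto ywoos ufzym fhdm kitqk
Final line count: 10

Answer: 10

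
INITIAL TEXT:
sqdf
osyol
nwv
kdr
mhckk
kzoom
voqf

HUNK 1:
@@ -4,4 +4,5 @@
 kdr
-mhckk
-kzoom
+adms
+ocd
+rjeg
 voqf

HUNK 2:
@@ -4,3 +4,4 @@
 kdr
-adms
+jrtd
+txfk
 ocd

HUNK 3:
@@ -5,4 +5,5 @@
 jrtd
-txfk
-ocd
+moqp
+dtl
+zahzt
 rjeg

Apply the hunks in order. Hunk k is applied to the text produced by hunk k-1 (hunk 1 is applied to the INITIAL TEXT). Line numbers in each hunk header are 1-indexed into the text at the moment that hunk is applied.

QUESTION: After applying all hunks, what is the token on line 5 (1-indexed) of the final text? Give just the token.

Hunk 1: at line 4 remove [mhckk,kzoom] add [adms,ocd,rjeg] -> 8 lines: sqdf osyol nwv kdr adms ocd rjeg voqf
Hunk 2: at line 4 remove [adms] add [jrtd,txfk] -> 9 lines: sqdf osyol nwv kdr jrtd txfk ocd rjeg voqf
Hunk 3: at line 5 remove [txfk,ocd] add [moqp,dtl,zahzt] -> 10 lines: sqdf osyol nwv kdr jrtd moqp dtl zahzt rjeg voqf
Final line 5: jrtd

Answer: jrtd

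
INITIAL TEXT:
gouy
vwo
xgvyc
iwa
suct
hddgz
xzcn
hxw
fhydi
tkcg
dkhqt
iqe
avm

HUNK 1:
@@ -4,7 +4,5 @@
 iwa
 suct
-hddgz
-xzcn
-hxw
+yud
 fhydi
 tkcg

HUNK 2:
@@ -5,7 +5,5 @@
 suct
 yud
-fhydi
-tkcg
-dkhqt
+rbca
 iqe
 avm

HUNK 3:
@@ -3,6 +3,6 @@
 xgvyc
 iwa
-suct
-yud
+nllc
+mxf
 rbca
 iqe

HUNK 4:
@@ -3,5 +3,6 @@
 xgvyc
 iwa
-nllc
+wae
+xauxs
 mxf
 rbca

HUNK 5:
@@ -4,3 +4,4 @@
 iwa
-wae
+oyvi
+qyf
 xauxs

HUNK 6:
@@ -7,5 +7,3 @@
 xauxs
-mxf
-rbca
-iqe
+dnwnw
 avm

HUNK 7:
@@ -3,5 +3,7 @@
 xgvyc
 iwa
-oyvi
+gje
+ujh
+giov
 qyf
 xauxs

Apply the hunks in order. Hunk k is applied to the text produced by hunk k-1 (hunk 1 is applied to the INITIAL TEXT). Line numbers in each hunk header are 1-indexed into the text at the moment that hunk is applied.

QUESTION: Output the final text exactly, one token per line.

Hunk 1: at line 4 remove [hddgz,xzcn,hxw] add [yud] -> 11 lines: gouy vwo xgvyc iwa suct yud fhydi tkcg dkhqt iqe avm
Hunk 2: at line 5 remove [fhydi,tkcg,dkhqt] add [rbca] -> 9 lines: gouy vwo xgvyc iwa suct yud rbca iqe avm
Hunk 3: at line 3 remove [suct,yud] add [nllc,mxf] -> 9 lines: gouy vwo xgvyc iwa nllc mxf rbca iqe avm
Hunk 4: at line 3 remove [nllc] add [wae,xauxs] -> 10 lines: gouy vwo xgvyc iwa wae xauxs mxf rbca iqe avm
Hunk 5: at line 4 remove [wae] add [oyvi,qyf] -> 11 lines: gouy vwo xgvyc iwa oyvi qyf xauxs mxf rbca iqe avm
Hunk 6: at line 7 remove [mxf,rbca,iqe] add [dnwnw] -> 9 lines: gouy vwo xgvyc iwa oyvi qyf xauxs dnwnw avm
Hunk 7: at line 3 remove [oyvi] add [gje,ujh,giov] -> 11 lines: gouy vwo xgvyc iwa gje ujh giov qyf xauxs dnwnw avm

Answer: gouy
vwo
xgvyc
iwa
gje
ujh
giov
qyf
xauxs
dnwnw
avm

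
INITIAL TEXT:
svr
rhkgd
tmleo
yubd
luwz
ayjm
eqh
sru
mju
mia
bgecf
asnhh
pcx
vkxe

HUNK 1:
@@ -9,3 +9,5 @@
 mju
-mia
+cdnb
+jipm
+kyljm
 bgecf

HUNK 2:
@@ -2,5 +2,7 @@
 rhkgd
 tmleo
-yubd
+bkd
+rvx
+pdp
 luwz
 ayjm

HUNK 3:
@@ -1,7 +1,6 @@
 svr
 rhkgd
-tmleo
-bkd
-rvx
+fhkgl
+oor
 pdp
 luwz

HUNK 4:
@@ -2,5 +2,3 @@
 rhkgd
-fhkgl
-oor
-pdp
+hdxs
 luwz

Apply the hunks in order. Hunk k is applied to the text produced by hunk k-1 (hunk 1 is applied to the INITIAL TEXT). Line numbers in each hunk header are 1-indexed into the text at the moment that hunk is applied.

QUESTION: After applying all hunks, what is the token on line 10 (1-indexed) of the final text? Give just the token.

Answer: jipm

Derivation:
Hunk 1: at line 9 remove [mia] add [cdnb,jipm,kyljm] -> 16 lines: svr rhkgd tmleo yubd luwz ayjm eqh sru mju cdnb jipm kyljm bgecf asnhh pcx vkxe
Hunk 2: at line 2 remove [yubd] add [bkd,rvx,pdp] -> 18 lines: svr rhkgd tmleo bkd rvx pdp luwz ayjm eqh sru mju cdnb jipm kyljm bgecf asnhh pcx vkxe
Hunk 3: at line 1 remove [tmleo,bkd,rvx] add [fhkgl,oor] -> 17 lines: svr rhkgd fhkgl oor pdp luwz ayjm eqh sru mju cdnb jipm kyljm bgecf asnhh pcx vkxe
Hunk 4: at line 2 remove [fhkgl,oor,pdp] add [hdxs] -> 15 lines: svr rhkgd hdxs luwz ayjm eqh sru mju cdnb jipm kyljm bgecf asnhh pcx vkxe
Final line 10: jipm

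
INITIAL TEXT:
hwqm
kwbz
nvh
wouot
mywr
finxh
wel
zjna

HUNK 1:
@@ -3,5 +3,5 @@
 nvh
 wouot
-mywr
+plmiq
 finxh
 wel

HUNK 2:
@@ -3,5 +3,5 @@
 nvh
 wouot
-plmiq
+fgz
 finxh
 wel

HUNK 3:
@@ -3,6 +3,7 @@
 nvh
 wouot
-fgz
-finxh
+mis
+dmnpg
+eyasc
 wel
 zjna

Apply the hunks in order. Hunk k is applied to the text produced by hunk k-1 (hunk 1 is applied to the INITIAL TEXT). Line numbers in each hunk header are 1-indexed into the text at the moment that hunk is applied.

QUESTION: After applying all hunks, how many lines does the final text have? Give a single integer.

Hunk 1: at line 3 remove [mywr] add [plmiq] -> 8 lines: hwqm kwbz nvh wouot plmiq finxh wel zjna
Hunk 2: at line 3 remove [plmiq] add [fgz] -> 8 lines: hwqm kwbz nvh wouot fgz finxh wel zjna
Hunk 3: at line 3 remove [fgz,finxh] add [mis,dmnpg,eyasc] -> 9 lines: hwqm kwbz nvh wouot mis dmnpg eyasc wel zjna
Final line count: 9

Answer: 9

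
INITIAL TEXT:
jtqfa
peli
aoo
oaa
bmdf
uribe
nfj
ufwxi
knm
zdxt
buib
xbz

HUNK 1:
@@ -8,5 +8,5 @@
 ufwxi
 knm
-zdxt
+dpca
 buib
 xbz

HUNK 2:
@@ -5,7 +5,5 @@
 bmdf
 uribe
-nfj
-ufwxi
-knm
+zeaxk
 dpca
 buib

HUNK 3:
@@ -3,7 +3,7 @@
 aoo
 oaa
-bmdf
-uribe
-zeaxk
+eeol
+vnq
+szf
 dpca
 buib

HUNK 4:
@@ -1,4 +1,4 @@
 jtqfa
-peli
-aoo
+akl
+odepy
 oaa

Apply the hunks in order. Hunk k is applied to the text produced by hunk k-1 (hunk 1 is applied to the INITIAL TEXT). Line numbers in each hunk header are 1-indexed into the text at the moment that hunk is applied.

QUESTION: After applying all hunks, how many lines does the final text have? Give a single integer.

Hunk 1: at line 8 remove [zdxt] add [dpca] -> 12 lines: jtqfa peli aoo oaa bmdf uribe nfj ufwxi knm dpca buib xbz
Hunk 2: at line 5 remove [nfj,ufwxi,knm] add [zeaxk] -> 10 lines: jtqfa peli aoo oaa bmdf uribe zeaxk dpca buib xbz
Hunk 3: at line 3 remove [bmdf,uribe,zeaxk] add [eeol,vnq,szf] -> 10 lines: jtqfa peli aoo oaa eeol vnq szf dpca buib xbz
Hunk 4: at line 1 remove [peli,aoo] add [akl,odepy] -> 10 lines: jtqfa akl odepy oaa eeol vnq szf dpca buib xbz
Final line count: 10

Answer: 10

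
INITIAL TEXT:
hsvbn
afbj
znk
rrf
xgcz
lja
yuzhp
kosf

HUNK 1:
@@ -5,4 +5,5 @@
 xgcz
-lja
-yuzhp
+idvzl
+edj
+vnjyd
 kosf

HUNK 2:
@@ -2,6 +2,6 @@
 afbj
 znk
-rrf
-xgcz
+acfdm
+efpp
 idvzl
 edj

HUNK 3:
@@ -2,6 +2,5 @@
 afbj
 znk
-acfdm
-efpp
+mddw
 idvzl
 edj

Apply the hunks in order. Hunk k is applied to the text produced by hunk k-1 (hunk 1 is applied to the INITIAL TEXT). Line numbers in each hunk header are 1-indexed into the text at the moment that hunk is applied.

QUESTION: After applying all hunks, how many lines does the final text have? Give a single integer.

Hunk 1: at line 5 remove [lja,yuzhp] add [idvzl,edj,vnjyd] -> 9 lines: hsvbn afbj znk rrf xgcz idvzl edj vnjyd kosf
Hunk 2: at line 2 remove [rrf,xgcz] add [acfdm,efpp] -> 9 lines: hsvbn afbj znk acfdm efpp idvzl edj vnjyd kosf
Hunk 3: at line 2 remove [acfdm,efpp] add [mddw] -> 8 lines: hsvbn afbj znk mddw idvzl edj vnjyd kosf
Final line count: 8

Answer: 8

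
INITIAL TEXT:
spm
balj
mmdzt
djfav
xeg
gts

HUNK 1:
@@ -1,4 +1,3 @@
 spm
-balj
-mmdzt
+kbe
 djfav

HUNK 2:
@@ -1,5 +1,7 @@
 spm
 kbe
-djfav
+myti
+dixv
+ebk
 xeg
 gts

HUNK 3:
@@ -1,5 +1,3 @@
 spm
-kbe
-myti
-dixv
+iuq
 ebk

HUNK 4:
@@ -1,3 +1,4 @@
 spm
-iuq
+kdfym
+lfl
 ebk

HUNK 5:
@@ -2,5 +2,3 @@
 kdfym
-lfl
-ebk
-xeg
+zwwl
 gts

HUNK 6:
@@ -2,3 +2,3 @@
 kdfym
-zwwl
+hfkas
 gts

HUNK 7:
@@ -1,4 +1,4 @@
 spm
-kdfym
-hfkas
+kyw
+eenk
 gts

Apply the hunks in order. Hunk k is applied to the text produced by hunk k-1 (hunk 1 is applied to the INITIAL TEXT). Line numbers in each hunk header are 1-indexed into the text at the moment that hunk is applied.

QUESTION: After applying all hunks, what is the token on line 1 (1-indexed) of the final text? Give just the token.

Hunk 1: at line 1 remove [balj,mmdzt] add [kbe] -> 5 lines: spm kbe djfav xeg gts
Hunk 2: at line 1 remove [djfav] add [myti,dixv,ebk] -> 7 lines: spm kbe myti dixv ebk xeg gts
Hunk 3: at line 1 remove [kbe,myti,dixv] add [iuq] -> 5 lines: spm iuq ebk xeg gts
Hunk 4: at line 1 remove [iuq] add [kdfym,lfl] -> 6 lines: spm kdfym lfl ebk xeg gts
Hunk 5: at line 2 remove [lfl,ebk,xeg] add [zwwl] -> 4 lines: spm kdfym zwwl gts
Hunk 6: at line 2 remove [zwwl] add [hfkas] -> 4 lines: spm kdfym hfkas gts
Hunk 7: at line 1 remove [kdfym,hfkas] add [kyw,eenk] -> 4 lines: spm kyw eenk gts
Final line 1: spm

Answer: spm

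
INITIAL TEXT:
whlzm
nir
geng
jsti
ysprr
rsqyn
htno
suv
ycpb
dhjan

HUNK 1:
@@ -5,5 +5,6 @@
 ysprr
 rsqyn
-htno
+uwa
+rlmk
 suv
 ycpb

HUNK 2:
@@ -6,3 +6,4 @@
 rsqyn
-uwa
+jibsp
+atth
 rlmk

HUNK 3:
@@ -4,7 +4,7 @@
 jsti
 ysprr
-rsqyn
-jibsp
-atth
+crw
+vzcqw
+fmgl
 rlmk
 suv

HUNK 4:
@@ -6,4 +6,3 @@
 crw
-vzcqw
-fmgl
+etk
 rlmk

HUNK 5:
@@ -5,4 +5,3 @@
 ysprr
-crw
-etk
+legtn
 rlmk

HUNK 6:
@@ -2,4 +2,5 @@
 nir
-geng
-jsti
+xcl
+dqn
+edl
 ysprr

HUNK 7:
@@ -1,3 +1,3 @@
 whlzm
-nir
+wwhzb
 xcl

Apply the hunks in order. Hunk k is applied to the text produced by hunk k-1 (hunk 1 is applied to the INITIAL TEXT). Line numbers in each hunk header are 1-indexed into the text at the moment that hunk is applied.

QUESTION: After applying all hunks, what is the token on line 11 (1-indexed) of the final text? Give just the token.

Hunk 1: at line 5 remove [htno] add [uwa,rlmk] -> 11 lines: whlzm nir geng jsti ysprr rsqyn uwa rlmk suv ycpb dhjan
Hunk 2: at line 6 remove [uwa] add [jibsp,atth] -> 12 lines: whlzm nir geng jsti ysprr rsqyn jibsp atth rlmk suv ycpb dhjan
Hunk 3: at line 4 remove [rsqyn,jibsp,atth] add [crw,vzcqw,fmgl] -> 12 lines: whlzm nir geng jsti ysprr crw vzcqw fmgl rlmk suv ycpb dhjan
Hunk 4: at line 6 remove [vzcqw,fmgl] add [etk] -> 11 lines: whlzm nir geng jsti ysprr crw etk rlmk suv ycpb dhjan
Hunk 5: at line 5 remove [crw,etk] add [legtn] -> 10 lines: whlzm nir geng jsti ysprr legtn rlmk suv ycpb dhjan
Hunk 6: at line 2 remove [geng,jsti] add [xcl,dqn,edl] -> 11 lines: whlzm nir xcl dqn edl ysprr legtn rlmk suv ycpb dhjan
Hunk 7: at line 1 remove [nir] add [wwhzb] -> 11 lines: whlzm wwhzb xcl dqn edl ysprr legtn rlmk suv ycpb dhjan
Final line 11: dhjan

Answer: dhjan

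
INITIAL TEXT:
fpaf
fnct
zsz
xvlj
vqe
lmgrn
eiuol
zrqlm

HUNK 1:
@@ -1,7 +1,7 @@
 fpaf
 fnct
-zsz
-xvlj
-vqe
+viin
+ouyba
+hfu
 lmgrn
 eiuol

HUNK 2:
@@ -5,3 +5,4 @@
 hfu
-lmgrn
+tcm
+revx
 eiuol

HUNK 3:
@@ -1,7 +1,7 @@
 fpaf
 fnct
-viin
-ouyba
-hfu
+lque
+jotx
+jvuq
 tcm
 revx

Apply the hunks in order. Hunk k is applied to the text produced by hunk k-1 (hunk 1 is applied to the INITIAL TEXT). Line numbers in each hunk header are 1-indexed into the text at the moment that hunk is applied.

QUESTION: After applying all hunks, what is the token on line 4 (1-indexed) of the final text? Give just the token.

Answer: jotx

Derivation:
Hunk 1: at line 1 remove [zsz,xvlj,vqe] add [viin,ouyba,hfu] -> 8 lines: fpaf fnct viin ouyba hfu lmgrn eiuol zrqlm
Hunk 2: at line 5 remove [lmgrn] add [tcm,revx] -> 9 lines: fpaf fnct viin ouyba hfu tcm revx eiuol zrqlm
Hunk 3: at line 1 remove [viin,ouyba,hfu] add [lque,jotx,jvuq] -> 9 lines: fpaf fnct lque jotx jvuq tcm revx eiuol zrqlm
Final line 4: jotx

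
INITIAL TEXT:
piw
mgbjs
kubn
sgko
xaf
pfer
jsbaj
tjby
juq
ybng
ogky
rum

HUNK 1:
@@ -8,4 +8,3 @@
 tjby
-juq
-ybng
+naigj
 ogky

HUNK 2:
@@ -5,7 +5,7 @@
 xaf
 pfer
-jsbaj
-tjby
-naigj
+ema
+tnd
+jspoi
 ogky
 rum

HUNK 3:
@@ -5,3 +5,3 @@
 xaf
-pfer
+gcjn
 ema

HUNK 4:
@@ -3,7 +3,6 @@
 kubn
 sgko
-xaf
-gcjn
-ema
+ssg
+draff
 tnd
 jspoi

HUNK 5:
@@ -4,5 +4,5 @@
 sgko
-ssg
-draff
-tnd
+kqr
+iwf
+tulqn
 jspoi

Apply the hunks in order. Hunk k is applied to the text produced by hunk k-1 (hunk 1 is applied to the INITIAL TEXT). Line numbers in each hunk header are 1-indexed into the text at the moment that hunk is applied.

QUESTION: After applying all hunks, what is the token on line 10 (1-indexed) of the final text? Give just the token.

Answer: rum

Derivation:
Hunk 1: at line 8 remove [juq,ybng] add [naigj] -> 11 lines: piw mgbjs kubn sgko xaf pfer jsbaj tjby naigj ogky rum
Hunk 2: at line 5 remove [jsbaj,tjby,naigj] add [ema,tnd,jspoi] -> 11 lines: piw mgbjs kubn sgko xaf pfer ema tnd jspoi ogky rum
Hunk 3: at line 5 remove [pfer] add [gcjn] -> 11 lines: piw mgbjs kubn sgko xaf gcjn ema tnd jspoi ogky rum
Hunk 4: at line 3 remove [xaf,gcjn,ema] add [ssg,draff] -> 10 lines: piw mgbjs kubn sgko ssg draff tnd jspoi ogky rum
Hunk 5: at line 4 remove [ssg,draff,tnd] add [kqr,iwf,tulqn] -> 10 lines: piw mgbjs kubn sgko kqr iwf tulqn jspoi ogky rum
Final line 10: rum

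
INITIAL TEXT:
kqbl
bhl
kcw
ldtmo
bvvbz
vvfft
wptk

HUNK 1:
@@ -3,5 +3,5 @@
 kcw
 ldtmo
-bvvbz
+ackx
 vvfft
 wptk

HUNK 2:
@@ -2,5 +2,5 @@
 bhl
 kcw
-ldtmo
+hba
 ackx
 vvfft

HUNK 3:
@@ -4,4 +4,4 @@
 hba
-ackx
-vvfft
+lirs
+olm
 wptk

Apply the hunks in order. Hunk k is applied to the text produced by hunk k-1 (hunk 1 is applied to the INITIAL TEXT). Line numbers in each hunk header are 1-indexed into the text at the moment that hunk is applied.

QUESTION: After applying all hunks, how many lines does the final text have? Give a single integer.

Answer: 7

Derivation:
Hunk 1: at line 3 remove [bvvbz] add [ackx] -> 7 lines: kqbl bhl kcw ldtmo ackx vvfft wptk
Hunk 2: at line 2 remove [ldtmo] add [hba] -> 7 lines: kqbl bhl kcw hba ackx vvfft wptk
Hunk 3: at line 4 remove [ackx,vvfft] add [lirs,olm] -> 7 lines: kqbl bhl kcw hba lirs olm wptk
Final line count: 7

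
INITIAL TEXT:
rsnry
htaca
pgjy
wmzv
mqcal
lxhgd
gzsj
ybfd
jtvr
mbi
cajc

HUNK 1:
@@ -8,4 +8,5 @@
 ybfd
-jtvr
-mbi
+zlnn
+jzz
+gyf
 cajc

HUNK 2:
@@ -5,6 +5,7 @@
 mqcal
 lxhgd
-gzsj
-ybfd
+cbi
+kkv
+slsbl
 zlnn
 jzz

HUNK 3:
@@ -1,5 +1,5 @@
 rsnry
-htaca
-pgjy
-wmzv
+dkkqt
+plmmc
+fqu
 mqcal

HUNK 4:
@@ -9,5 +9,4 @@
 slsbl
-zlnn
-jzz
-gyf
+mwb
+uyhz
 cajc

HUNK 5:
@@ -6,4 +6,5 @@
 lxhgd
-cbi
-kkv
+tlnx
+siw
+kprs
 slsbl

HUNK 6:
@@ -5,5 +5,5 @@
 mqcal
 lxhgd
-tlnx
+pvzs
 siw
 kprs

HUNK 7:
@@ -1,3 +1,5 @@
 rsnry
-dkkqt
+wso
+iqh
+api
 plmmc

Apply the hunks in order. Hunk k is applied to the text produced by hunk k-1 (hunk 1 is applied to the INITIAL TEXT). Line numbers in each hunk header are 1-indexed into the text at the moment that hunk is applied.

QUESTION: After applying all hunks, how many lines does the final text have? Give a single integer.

Hunk 1: at line 8 remove [jtvr,mbi] add [zlnn,jzz,gyf] -> 12 lines: rsnry htaca pgjy wmzv mqcal lxhgd gzsj ybfd zlnn jzz gyf cajc
Hunk 2: at line 5 remove [gzsj,ybfd] add [cbi,kkv,slsbl] -> 13 lines: rsnry htaca pgjy wmzv mqcal lxhgd cbi kkv slsbl zlnn jzz gyf cajc
Hunk 3: at line 1 remove [htaca,pgjy,wmzv] add [dkkqt,plmmc,fqu] -> 13 lines: rsnry dkkqt plmmc fqu mqcal lxhgd cbi kkv slsbl zlnn jzz gyf cajc
Hunk 4: at line 9 remove [zlnn,jzz,gyf] add [mwb,uyhz] -> 12 lines: rsnry dkkqt plmmc fqu mqcal lxhgd cbi kkv slsbl mwb uyhz cajc
Hunk 5: at line 6 remove [cbi,kkv] add [tlnx,siw,kprs] -> 13 lines: rsnry dkkqt plmmc fqu mqcal lxhgd tlnx siw kprs slsbl mwb uyhz cajc
Hunk 6: at line 5 remove [tlnx] add [pvzs] -> 13 lines: rsnry dkkqt plmmc fqu mqcal lxhgd pvzs siw kprs slsbl mwb uyhz cajc
Hunk 7: at line 1 remove [dkkqt] add [wso,iqh,api] -> 15 lines: rsnry wso iqh api plmmc fqu mqcal lxhgd pvzs siw kprs slsbl mwb uyhz cajc
Final line count: 15

Answer: 15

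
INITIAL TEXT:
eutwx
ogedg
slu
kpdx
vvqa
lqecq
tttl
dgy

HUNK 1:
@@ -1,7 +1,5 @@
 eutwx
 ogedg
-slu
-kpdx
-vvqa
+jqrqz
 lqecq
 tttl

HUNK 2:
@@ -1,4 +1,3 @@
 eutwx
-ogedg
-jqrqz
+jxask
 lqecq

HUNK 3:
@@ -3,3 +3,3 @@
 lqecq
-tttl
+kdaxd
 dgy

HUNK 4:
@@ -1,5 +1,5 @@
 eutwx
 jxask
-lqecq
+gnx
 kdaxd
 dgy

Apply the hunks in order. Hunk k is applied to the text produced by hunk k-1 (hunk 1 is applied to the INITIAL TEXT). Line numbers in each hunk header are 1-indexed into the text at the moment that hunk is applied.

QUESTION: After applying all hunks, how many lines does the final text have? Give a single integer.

Answer: 5

Derivation:
Hunk 1: at line 1 remove [slu,kpdx,vvqa] add [jqrqz] -> 6 lines: eutwx ogedg jqrqz lqecq tttl dgy
Hunk 2: at line 1 remove [ogedg,jqrqz] add [jxask] -> 5 lines: eutwx jxask lqecq tttl dgy
Hunk 3: at line 3 remove [tttl] add [kdaxd] -> 5 lines: eutwx jxask lqecq kdaxd dgy
Hunk 4: at line 1 remove [lqecq] add [gnx] -> 5 lines: eutwx jxask gnx kdaxd dgy
Final line count: 5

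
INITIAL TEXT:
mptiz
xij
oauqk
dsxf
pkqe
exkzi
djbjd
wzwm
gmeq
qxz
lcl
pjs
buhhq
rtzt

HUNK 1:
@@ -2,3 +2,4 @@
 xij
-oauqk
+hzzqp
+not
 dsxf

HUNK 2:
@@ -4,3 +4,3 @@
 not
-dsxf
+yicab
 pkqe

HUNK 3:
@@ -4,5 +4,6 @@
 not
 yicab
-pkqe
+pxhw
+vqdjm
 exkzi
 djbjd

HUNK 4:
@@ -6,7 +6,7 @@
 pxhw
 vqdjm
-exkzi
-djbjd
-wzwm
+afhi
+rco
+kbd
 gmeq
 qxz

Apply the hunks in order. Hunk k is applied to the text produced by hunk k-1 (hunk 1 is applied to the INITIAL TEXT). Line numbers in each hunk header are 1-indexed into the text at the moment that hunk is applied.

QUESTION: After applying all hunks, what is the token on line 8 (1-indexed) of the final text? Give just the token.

Hunk 1: at line 2 remove [oauqk] add [hzzqp,not] -> 15 lines: mptiz xij hzzqp not dsxf pkqe exkzi djbjd wzwm gmeq qxz lcl pjs buhhq rtzt
Hunk 2: at line 4 remove [dsxf] add [yicab] -> 15 lines: mptiz xij hzzqp not yicab pkqe exkzi djbjd wzwm gmeq qxz lcl pjs buhhq rtzt
Hunk 3: at line 4 remove [pkqe] add [pxhw,vqdjm] -> 16 lines: mptiz xij hzzqp not yicab pxhw vqdjm exkzi djbjd wzwm gmeq qxz lcl pjs buhhq rtzt
Hunk 4: at line 6 remove [exkzi,djbjd,wzwm] add [afhi,rco,kbd] -> 16 lines: mptiz xij hzzqp not yicab pxhw vqdjm afhi rco kbd gmeq qxz lcl pjs buhhq rtzt
Final line 8: afhi

Answer: afhi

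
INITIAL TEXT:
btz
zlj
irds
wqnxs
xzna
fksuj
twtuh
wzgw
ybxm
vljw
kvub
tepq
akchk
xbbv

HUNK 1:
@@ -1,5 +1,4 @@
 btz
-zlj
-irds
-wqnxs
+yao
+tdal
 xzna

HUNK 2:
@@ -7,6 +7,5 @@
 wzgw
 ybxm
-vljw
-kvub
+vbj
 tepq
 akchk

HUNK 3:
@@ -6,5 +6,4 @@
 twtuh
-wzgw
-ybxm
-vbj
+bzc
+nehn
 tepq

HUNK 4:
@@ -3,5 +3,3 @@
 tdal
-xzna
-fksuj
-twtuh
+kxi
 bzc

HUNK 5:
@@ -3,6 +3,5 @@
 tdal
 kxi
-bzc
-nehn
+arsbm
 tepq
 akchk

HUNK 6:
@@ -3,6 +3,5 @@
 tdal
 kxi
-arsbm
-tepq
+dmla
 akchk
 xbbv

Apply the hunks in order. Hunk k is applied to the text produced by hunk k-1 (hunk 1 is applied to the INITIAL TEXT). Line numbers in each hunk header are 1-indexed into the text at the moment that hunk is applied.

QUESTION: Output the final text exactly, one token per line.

Hunk 1: at line 1 remove [zlj,irds,wqnxs] add [yao,tdal] -> 13 lines: btz yao tdal xzna fksuj twtuh wzgw ybxm vljw kvub tepq akchk xbbv
Hunk 2: at line 7 remove [vljw,kvub] add [vbj] -> 12 lines: btz yao tdal xzna fksuj twtuh wzgw ybxm vbj tepq akchk xbbv
Hunk 3: at line 6 remove [wzgw,ybxm,vbj] add [bzc,nehn] -> 11 lines: btz yao tdal xzna fksuj twtuh bzc nehn tepq akchk xbbv
Hunk 4: at line 3 remove [xzna,fksuj,twtuh] add [kxi] -> 9 lines: btz yao tdal kxi bzc nehn tepq akchk xbbv
Hunk 5: at line 3 remove [bzc,nehn] add [arsbm] -> 8 lines: btz yao tdal kxi arsbm tepq akchk xbbv
Hunk 6: at line 3 remove [arsbm,tepq] add [dmla] -> 7 lines: btz yao tdal kxi dmla akchk xbbv

Answer: btz
yao
tdal
kxi
dmla
akchk
xbbv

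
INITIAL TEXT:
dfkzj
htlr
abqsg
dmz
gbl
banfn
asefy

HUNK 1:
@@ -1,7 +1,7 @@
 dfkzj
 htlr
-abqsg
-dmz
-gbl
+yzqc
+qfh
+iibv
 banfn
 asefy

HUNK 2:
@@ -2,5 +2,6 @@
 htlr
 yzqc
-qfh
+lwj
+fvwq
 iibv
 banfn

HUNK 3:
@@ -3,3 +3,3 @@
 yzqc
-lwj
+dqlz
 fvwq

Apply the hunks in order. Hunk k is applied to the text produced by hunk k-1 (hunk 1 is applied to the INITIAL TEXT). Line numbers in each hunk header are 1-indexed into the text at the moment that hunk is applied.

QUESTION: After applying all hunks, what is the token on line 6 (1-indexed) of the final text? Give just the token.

Answer: iibv

Derivation:
Hunk 1: at line 1 remove [abqsg,dmz,gbl] add [yzqc,qfh,iibv] -> 7 lines: dfkzj htlr yzqc qfh iibv banfn asefy
Hunk 2: at line 2 remove [qfh] add [lwj,fvwq] -> 8 lines: dfkzj htlr yzqc lwj fvwq iibv banfn asefy
Hunk 3: at line 3 remove [lwj] add [dqlz] -> 8 lines: dfkzj htlr yzqc dqlz fvwq iibv banfn asefy
Final line 6: iibv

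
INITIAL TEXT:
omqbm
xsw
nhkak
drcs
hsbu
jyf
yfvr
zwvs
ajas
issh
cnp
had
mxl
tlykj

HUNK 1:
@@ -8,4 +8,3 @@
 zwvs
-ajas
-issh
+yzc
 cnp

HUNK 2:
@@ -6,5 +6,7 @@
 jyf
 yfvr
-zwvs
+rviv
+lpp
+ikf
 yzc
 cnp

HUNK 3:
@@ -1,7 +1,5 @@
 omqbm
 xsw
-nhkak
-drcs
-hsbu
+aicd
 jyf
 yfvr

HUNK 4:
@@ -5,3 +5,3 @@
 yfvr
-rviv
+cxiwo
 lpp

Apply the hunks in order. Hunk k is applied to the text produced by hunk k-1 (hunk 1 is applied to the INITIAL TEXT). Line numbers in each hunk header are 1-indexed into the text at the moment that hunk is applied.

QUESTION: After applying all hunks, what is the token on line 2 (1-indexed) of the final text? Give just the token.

Answer: xsw

Derivation:
Hunk 1: at line 8 remove [ajas,issh] add [yzc] -> 13 lines: omqbm xsw nhkak drcs hsbu jyf yfvr zwvs yzc cnp had mxl tlykj
Hunk 2: at line 6 remove [zwvs] add [rviv,lpp,ikf] -> 15 lines: omqbm xsw nhkak drcs hsbu jyf yfvr rviv lpp ikf yzc cnp had mxl tlykj
Hunk 3: at line 1 remove [nhkak,drcs,hsbu] add [aicd] -> 13 lines: omqbm xsw aicd jyf yfvr rviv lpp ikf yzc cnp had mxl tlykj
Hunk 4: at line 5 remove [rviv] add [cxiwo] -> 13 lines: omqbm xsw aicd jyf yfvr cxiwo lpp ikf yzc cnp had mxl tlykj
Final line 2: xsw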